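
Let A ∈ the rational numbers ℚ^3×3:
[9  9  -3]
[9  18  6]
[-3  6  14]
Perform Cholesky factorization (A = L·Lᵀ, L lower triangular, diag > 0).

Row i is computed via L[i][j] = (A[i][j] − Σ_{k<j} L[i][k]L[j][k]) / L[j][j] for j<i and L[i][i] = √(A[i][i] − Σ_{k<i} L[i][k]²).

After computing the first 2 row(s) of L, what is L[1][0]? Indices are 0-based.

Step 1: L[0][0] = √(9) = 3.
  L[1][0] = (9) / L[0][0] = 3.
Step 2: L[1][1] = √(9) = 3.

L[1][0] = 3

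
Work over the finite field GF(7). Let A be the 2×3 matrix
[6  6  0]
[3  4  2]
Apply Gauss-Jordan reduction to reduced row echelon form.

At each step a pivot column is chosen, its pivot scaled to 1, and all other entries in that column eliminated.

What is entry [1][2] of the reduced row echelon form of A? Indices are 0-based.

M[1][2] = 2

[1] R0 /= 6  ⇒  (1, 1, 0)
     R1 -= 3·R0  ⇒  (0, 1, 2)
[2] R1 /= 1  ⇒  (0, 1, 2)
     R0 -= 1·R1  ⇒  (1, 0, 5)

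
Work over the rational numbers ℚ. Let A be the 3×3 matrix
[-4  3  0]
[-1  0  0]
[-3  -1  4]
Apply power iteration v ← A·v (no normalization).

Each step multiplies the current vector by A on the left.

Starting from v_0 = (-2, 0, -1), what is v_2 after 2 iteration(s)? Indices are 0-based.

v_0 = (-2, 0, -1).
v_1 = A·v_0 = (8, 2, 2).
v_2 = A·v_1 = (-26, -8, -18).

v_2 = (-26, -8, -18)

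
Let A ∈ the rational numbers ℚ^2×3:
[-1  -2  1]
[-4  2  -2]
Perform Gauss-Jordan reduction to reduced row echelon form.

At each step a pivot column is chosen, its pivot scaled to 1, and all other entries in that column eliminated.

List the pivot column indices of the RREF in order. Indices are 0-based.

pivot(0,0)=-1: scale R0 → (1, 2, -1)
  clear (1,0): R1 −= (-4)R0 → (0, 10, -6)
pivot(1,1)=10: scale R1 → (0, 1, -3/5)
  clear (0,1): R0 −= (2)R1 → (1, 0, 1/5)

pivot columns: 0, 1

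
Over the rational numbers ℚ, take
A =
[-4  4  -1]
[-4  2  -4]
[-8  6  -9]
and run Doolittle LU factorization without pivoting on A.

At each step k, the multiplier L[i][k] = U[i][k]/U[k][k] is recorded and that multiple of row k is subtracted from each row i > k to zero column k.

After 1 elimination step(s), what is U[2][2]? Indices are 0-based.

U[2][2] = -7

[col 0] pivot -4
  R1 -= 1*R0 → (0, -2, -3)  (L[1][0] := 1)
  R2 -= 2*R0 → (0, -2, -7)  (L[2][0] := 2)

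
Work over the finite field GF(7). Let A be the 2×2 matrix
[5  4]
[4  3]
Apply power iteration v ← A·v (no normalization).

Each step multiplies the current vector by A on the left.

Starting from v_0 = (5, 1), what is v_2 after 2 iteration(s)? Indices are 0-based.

v_2 = (6, 3)

v_0 = (5, 1).
v_1 = A·v_0 = (1, 2).
v_2 = A·v_1 = (6, 3).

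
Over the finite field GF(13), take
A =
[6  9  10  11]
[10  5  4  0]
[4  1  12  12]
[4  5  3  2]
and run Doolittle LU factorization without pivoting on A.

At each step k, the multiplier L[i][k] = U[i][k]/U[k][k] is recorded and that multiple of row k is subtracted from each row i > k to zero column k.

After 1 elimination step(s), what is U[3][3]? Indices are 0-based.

U[3][3] = 12

Step 1: pivot at (0,0) is 6.
  row1 ← row1 − (6)·row0  ⇒  L[1][0]=6, U row1=(0, 3, 9, 12)
  row2 ← row2 − (5)·row0  ⇒  L[2][0]=5, U row2=(0, 8, 1, 9)
  row3 ← row3 − (5)·row0  ⇒  L[3][0]=5, U row3=(0, 12, 5, 12)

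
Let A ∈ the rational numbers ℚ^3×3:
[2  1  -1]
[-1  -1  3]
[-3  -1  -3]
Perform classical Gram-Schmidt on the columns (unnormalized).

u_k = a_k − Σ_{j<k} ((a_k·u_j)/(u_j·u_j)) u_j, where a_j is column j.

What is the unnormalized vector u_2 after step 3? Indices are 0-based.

u_2 = (-2/3, -1/3, -1/3)

Step 1: u_0 = a_0 = (2, -1, -3).
Step 2: u_1 = a_1 − (3/7)·u_0 = (1/7, -4/7, 2/7).
Step 3: u_2 = a_2 − (2/7)·u_0 − (-19/3)·u_1 = (-2/3, -1/3, -1/3).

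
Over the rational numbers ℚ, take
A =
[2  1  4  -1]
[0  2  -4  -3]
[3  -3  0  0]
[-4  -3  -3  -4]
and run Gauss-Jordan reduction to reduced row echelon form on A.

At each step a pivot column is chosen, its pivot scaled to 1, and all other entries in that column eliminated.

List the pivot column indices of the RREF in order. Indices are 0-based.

pivot columns: 0, 1, 2, 3

step 1: normalize row 0 (÷2) = (1, 1/2, 2, -1/2)
  row 2: subtract 3×row0 = (0, -9/2, -6, 3/2)
  row 3: subtract -4×row0 = (0, -1, 5, -6)
step 2: normalize row 1 (÷2) = (0, 1, -2, -3/2)
  row 0: subtract 1/2×row1 = (1, 0, 3, 1/4)
  row 2: subtract -9/2×row1 = (0, 0, -15, -21/4)
  row 3: subtract -1×row1 = (0, 0, 3, -15/2)
step 3: normalize row 2 (÷-15) = (0, 0, 1, 7/20)
  row 0: subtract 3×row2 = (1, 0, 0, -4/5)
  row 1: subtract -2×row2 = (0, 1, 0, -4/5)
  row 3: subtract 3×row2 = (0, 0, 0, -171/20)
step 4: normalize row 3 (÷-171/20) = (0, 0, 0, 1)
  row 0: subtract -4/5×row3 = (1, 0, 0, 0)
  row 1: subtract -4/5×row3 = (0, 1, 0, 0)
  row 2: subtract 7/20×row3 = (0, 0, 1, 0)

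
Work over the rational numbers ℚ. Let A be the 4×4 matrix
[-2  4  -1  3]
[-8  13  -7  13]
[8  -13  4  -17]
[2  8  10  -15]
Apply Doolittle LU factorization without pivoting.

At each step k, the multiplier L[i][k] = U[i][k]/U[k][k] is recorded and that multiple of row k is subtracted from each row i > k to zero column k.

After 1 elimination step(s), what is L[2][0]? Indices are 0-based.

[col 0] pivot -2
  R1 -= 4*R0 → (0, -3, -3, 1)  (L[1][0] := 4)
  R2 -= -4*R0 → (0, 3, 0, -5)  (L[2][0] := -4)
  R3 -= -1*R0 → (0, 12, 9, -12)  (L[3][0] := -1)

L[2][0] = -4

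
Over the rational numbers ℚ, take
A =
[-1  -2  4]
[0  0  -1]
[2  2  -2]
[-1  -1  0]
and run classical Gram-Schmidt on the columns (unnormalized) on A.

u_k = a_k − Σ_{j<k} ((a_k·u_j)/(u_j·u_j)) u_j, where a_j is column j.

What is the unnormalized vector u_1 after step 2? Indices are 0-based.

u_1 = (-5/6, 0, -1/3, 1/6)

Step 1: u_0 = a_0 = (-1, 0, 2, -1).
Step 2: u_1 = a_1 − (7/6)·u_0 = (-5/6, 0, -1/3, 1/6).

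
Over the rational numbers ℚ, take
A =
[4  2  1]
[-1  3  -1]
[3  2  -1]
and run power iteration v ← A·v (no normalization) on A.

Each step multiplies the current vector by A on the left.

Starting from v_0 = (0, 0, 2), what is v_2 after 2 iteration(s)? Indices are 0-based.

v_2 = (2, -6, 4)

v_0 = (0, 0, 2).
v_1 = A·v_0 = (2, -2, -2).
v_2 = A·v_1 = (2, -6, 4).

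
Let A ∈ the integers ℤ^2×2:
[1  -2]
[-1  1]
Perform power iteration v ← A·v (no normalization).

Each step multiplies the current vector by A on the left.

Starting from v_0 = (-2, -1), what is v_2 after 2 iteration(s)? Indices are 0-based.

v_0 = (-2, -1).
v_1 = A·v_0 = (0, 1).
v_2 = A·v_1 = (-2, 1).

v_2 = (-2, 1)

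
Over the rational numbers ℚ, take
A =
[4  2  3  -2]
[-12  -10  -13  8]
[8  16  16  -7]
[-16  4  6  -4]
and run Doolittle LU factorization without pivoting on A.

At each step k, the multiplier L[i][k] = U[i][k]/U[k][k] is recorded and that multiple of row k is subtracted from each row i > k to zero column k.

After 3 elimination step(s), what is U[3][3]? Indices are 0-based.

U[3][3] = 3

k=0: U[0][0]=4
  eliminate (1,0): mult=-3, new row 1: (0, -4, -4, 2); set L[1][0]=-3
  eliminate (2,0): mult=2, new row 2: (0, 12, 10, -3); set L[2][0]=2
  eliminate (3,0): mult=-4, new row 3: (0, 12, 18, -12); set L[3][0]=-4
k=1: U[1][1]=-4
  eliminate (2,1): mult=-3, new row 2: (0, 0, -2, 3); set L[2][1]=-3
  eliminate (3,1): mult=-3, new row 3: (0, 0, 6, -6); set L[3][1]=-3
k=2: U[2][2]=-2
  eliminate (3,2): mult=-3, new row 3: (0, 0, 0, 3); set L[3][2]=-3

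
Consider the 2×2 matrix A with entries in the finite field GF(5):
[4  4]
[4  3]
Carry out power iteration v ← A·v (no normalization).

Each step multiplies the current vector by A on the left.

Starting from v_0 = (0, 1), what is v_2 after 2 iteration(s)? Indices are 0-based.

v_2 = (3, 0)

v_0 = (0, 1).
v_1 = A·v_0 = (4, 3).
v_2 = A·v_1 = (3, 0).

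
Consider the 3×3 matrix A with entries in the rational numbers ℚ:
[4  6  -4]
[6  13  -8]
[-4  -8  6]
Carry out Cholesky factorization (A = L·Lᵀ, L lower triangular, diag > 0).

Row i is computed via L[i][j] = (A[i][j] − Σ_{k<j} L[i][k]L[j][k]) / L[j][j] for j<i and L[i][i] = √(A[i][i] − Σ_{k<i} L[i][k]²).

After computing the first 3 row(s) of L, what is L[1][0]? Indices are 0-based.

Step 1: L[0][0] = √(4) = 2.
  L[1][0] = (6) / L[0][0] = 3.
Step 2: L[1][1] = √(4) = 2.
  L[2][0] = (-4) / L[0][0] = -2.
  L[2][1] = (-2) / L[1][1] = -1.
Step 3: L[2][2] = √(1) = 1.

L[1][0] = 3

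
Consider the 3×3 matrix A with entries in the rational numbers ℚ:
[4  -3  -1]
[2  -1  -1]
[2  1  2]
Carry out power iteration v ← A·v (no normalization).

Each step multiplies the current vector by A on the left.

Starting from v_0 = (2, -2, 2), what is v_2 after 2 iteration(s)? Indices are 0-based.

v_2 = (30, 14, 40)

v_0 = (2, -2, 2).
v_1 = A·v_0 = (12, 4, 6).
v_2 = A·v_1 = (30, 14, 40).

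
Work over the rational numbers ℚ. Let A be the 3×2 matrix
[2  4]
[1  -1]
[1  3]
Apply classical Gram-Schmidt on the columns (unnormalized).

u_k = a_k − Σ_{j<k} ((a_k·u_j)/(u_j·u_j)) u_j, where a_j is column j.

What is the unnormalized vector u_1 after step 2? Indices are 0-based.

u_1 = (2/3, -8/3, 4/3)

Step 1: u_0 = a_0 = (2, 1, 1).
Step 2: u_1 = a_1 − (5/3)·u_0 = (2/3, -8/3, 4/3).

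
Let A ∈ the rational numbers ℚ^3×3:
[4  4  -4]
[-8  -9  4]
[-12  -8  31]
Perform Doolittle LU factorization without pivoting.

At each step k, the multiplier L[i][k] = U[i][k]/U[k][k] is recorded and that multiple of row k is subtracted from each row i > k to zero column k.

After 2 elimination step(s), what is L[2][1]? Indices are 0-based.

Step 1: pivot at (0,0) is 4.
  row1 ← row1 − (-2)·row0  ⇒  L[1][0]=-2, U row1=(0, -1, -4)
  row2 ← row2 − (-3)·row0  ⇒  L[2][0]=-3, U row2=(0, 4, 19)
Step 2: pivot at (1,1) is -1.
  row2 ← row2 − (-4)·row1  ⇒  L[2][1]=-4, U row2=(0, 0, 3)

L[2][1] = -4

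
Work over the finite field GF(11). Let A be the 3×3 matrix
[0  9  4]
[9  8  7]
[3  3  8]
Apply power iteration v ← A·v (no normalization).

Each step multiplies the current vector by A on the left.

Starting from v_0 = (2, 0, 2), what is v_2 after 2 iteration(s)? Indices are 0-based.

v_0 = (2, 0, 2).
v_1 = A·v_0 = (8, 10, 0).
v_2 = A·v_1 = (2, 9, 10).

v_2 = (2, 9, 10)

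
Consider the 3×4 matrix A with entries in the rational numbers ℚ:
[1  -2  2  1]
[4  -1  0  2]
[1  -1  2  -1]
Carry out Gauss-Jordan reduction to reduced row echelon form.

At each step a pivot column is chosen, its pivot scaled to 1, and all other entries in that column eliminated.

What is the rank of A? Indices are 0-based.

step 1: normalize row 0 (÷1) = (1, -2, 2, 1)
  row 1: subtract 4×row0 = (0, 7, -8, -2)
  row 2: subtract 1×row0 = (0, 1, 0, -2)
step 2: normalize row 1 (÷7) = (0, 1, -8/7, -2/7)
  row 0: subtract -2×row1 = (1, 0, -2/7, 3/7)
  row 2: subtract 1×row1 = (0, 0, 8/7, -12/7)
step 3: normalize row 2 (÷8/7) = (0, 0, 1, -3/2)
  row 0: subtract -2/7×row2 = (1, 0, 0, 0)
  row 1: subtract -8/7×row2 = (0, 1, 0, -2)

rank = 3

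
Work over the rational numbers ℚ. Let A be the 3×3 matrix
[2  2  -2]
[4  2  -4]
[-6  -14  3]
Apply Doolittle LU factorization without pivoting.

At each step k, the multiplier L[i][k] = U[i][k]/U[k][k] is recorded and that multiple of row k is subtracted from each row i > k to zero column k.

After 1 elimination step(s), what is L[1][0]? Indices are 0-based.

Step 1: pivot at (0,0) is 2.
  row1 ← row1 − (2)·row0  ⇒  L[1][0]=2, U row1=(0, -2, 0)
  row2 ← row2 − (-3)·row0  ⇒  L[2][0]=-3, U row2=(0, -8, -3)

L[1][0] = 2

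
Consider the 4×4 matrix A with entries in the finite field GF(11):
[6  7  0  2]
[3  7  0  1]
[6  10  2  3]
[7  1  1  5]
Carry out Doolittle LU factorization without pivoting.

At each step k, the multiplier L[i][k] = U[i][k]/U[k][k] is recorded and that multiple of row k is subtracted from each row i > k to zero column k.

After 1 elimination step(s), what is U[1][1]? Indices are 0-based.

k=0: U[0][0]=6
  eliminate (1,0): mult=6, new row 1: (0, 9, 0, 0); set L[1][0]=6
  eliminate (2,0): mult=1, new row 2: (0, 3, 2, 1); set L[2][0]=1
  eliminate (3,0): mult=3, new row 3: (0, 2, 1, 10); set L[3][0]=3

U[1][1] = 9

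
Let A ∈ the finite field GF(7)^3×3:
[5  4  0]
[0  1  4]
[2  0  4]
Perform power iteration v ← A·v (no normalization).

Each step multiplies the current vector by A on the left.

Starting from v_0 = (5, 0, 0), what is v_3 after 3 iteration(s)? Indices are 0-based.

v_0 = (5, 0, 0).
v_1 = A·v_0 = (4, 0, 3).
v_2 = A·v_1 = (6, 5, 6).
v_3 = A·v_2 = (1, 1, 1).

v_3 = (1, 1, 1)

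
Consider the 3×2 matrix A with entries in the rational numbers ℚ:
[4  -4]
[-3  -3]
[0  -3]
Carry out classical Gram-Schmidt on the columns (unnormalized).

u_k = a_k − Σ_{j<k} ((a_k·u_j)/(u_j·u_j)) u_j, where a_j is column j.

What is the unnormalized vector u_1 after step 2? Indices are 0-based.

Step 1: u_0 = a_0 = (4, -3, 0).
Step 2: u_1 = a_1 − (-7/25)·u_0 = (-72/25, -96/25, -3).

u_1 = (-72/25, -96/25, -3)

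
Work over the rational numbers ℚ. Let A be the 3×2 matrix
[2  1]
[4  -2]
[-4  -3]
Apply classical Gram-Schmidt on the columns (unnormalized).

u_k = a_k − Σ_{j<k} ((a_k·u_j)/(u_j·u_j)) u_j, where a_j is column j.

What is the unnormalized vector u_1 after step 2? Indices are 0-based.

Step 1: u_0 = a_0 = (2, 4, -4).
Step 2: u_1 = a_1 − (1/6)·u_0 = (2/3, -8/3, -7/3).

u_1 = (2/3, -8/3, -7/3)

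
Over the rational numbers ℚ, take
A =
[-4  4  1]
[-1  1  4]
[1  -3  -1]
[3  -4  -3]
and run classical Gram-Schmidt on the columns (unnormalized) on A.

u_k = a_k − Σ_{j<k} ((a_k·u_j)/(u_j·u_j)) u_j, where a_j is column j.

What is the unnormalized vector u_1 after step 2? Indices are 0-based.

u_1 = (-20/27, -5/27, -49/27, -4/9)

Step 1: u_0 = a_0 = (-4, -1, 1, 3).
Step 2: u_1 = a_1 − (-32/27)·u_0 = (-20/27, -5/27, -49/27, -4/9).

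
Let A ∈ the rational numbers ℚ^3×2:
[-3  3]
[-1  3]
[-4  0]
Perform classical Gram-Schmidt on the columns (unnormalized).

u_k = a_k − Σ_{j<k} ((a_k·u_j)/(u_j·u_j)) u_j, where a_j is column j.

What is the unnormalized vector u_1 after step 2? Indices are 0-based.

u_1 = (21/13, 33/13, -24/13)

Step 1: u_0 = a_0 = (-3, -1, -4).
Step 2: u_1 = a_1 − (-6/13)·u_0 = (21/13, 33/13, -24/13).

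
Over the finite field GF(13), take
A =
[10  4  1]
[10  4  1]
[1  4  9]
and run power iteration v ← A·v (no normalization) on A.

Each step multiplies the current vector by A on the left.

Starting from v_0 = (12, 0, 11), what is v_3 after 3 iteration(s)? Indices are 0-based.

v_0 = (12, 0, 11).
v_1 = A·v_0 = (1, 1, 7).
v_2 = A·v_1 = (8, 8, 3).
v_3 = A·v_2 = (11, 11, 2).

v_3 = (11, 11, 2)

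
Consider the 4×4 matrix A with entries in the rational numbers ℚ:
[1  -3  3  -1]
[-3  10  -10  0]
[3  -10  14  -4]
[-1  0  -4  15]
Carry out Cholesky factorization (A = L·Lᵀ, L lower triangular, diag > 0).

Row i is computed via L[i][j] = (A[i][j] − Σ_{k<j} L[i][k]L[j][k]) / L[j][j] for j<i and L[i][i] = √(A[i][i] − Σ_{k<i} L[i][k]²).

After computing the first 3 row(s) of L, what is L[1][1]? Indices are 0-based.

Step 1: L[0][0] = √(1) = 1.
  L[1][0] = (-3) / L[0][0] = -3.
Step 2: L[1][1] = √(1) = 1.
  L[2][0] = (3) / L[0][0] = 3.
  L[2][1] = (-1) / L[1][1] = -1.
Step 3: L[2][2] = √(4) = 2.

L[1][1] = 1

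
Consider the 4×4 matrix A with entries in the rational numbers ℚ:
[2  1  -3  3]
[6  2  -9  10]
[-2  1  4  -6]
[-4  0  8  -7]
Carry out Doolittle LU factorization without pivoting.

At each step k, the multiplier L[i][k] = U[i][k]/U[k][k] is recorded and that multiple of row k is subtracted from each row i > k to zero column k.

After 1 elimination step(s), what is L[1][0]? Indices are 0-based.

k=0: U[0][0]=2
  eliminate (1,0): mult=3, new row 1: (0, -1, 0, 1); set L[1][0]=3
  eliminate (2,0): mult=-1, new row 2: (0, 2, 1, -3); set L[2][0]=-1
  eliminate (3,0): mult=-2, new row 3: (0, 2, 2, -1); set L[3][0]=-2

L[1][0] = 3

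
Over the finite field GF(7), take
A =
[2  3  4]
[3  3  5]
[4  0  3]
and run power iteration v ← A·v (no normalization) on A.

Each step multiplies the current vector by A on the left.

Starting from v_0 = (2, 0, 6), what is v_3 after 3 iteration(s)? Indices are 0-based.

v_3 = (1, 4, 4)

v_0 = (2, 0, 6).
v_1 = A·v_0 = (0, 1, 5).
v_2 = A·v_1 = (2, 0, 1).
v_3 = A·v_2 = (1, 4, 4).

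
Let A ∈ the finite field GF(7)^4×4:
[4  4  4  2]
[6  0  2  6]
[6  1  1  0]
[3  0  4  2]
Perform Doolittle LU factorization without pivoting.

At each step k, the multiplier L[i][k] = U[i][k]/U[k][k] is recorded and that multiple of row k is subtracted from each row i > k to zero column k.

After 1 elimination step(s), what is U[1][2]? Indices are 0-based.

[col 0] pivot 4
  R1 -= 5*R0 → (0, 1, 3, 3)  (L[1][0] := 5)
  R2 -= 5*R0 → (0, 2, 2, 4)  (L[2][0] := 5)
  R3 -= 6*R0 → (0, 4, 1, 4)  (L[3][0] := 6)

U[1][2] = 3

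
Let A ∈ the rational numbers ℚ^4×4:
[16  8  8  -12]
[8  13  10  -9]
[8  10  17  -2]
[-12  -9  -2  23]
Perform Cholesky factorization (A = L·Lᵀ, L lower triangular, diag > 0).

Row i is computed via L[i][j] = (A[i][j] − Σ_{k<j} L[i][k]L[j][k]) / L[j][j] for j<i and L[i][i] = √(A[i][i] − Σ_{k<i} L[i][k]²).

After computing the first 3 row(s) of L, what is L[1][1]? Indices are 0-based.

Step 1: L[0][0] = √(16) = 4.
  L[1][0] = (8) / L[0][0] = 2.
Step 2: L[1][1] = √(9) = 3.
  L[2][0] = (8) / L[0][0] = 2.
  L[2][1] = (6) / L[1][1] = 2.
Step 3: L[2][2] = √(9) = 3.

L[1][1] = 3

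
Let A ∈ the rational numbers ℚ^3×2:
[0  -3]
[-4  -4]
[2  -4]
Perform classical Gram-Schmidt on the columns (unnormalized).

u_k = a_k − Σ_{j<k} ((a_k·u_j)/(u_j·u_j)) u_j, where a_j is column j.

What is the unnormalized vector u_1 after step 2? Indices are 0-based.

u_1 = (-3, -12/5, -24/5)

Step 1: u_0 = a_0 = (0, -4, 2).
Step 2: u_1 = a_1 − (2/5)·u_0 = (-3, -12/5, -24/5).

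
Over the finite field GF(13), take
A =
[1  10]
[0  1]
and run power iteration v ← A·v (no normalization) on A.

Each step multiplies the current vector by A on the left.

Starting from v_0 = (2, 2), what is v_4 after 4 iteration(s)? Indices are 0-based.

v_0 = (2, 2).
v_1 = A·v_0 = (9, 2).
v_2 = A·v_1 = (3, 2).
v_3 = A·v_2 = (10, 2).
v_4 = A·v_3 = (4, 2).

v_4 = (4, 2)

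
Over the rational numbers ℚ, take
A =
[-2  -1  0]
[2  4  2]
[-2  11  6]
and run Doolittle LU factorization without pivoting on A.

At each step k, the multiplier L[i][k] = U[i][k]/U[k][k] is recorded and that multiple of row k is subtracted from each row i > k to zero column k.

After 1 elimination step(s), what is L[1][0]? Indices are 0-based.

[col 0] pivot -2
  R1 -= -1*R0 → (0, 3, 2)  (L[1][0] := -1)
  R2 -= 1*R0 → (0, 12, 6)  (L[2][0] := 1)

L[1][0] = -1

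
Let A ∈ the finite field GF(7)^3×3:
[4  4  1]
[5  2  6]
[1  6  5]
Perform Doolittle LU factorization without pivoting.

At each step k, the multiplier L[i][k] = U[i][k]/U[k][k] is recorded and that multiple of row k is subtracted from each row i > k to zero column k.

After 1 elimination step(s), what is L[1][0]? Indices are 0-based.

Step 1: pivot at (0,0) is 4.
  row1 ← row1 − (3)·row0  ⇒  L[1][0]=3, U row1=(0, 4, 3)
  row2 ← row2 − (2)·row0  ⇒  L[2][0]=2, U row2=(0, 5, 3)

L[1][0] = 3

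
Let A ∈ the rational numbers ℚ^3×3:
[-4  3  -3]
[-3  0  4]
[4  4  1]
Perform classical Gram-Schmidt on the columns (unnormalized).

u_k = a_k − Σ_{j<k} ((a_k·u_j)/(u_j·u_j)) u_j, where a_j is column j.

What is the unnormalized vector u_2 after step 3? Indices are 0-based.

Step 1: u_0 = a_0 = (-4, -3, 4).
Step 2: u_1 = a_1 − (4/41)·u_0 = (139/41, 12/41, 148/41).
Step 3: u_2 = a_2 − (4/41)·u_0 − (-221/1009)·u_1 = (-1884/1009, 4396/1009, 1413/1009).

u_2 = (-1884/1009, 4396/1009, 1413/1009)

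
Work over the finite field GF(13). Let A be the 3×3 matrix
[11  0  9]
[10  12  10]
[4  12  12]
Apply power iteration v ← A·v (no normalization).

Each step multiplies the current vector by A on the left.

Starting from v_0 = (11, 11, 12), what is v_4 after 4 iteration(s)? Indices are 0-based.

v_4 = (2, 12, 2)

v_0 = (11, 11, 12).
v_1 = A·v_0 = (8, 11, 8).
v_2 = A·v_1 = (4, 6, 0).
v_3 = A·v_2 = (5, 8, 10).
v_4 = A·v_3 = (2, 12, 2).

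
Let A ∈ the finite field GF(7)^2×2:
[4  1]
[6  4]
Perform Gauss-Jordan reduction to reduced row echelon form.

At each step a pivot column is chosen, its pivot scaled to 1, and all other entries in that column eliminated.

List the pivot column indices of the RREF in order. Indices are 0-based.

pivot(0,0)=4: scale R0 → (1, 2)
  clear (1,0): R1 −= (6)R0 → (0, 6)
pivot(1,1)=6: scale R1 → (0, 1)
  clear (0,1): R0 −= (2)R1 → (1, 0)

pivot columns: 0, 1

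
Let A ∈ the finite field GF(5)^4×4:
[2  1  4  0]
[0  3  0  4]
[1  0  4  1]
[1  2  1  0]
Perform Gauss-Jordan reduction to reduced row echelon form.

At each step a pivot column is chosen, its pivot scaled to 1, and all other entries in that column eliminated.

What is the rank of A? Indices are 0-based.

step 1: normalize row 0 (÷2) = (1, 3, 2, 0)
  row 2: subtract 1×row0 = (0, 2, 2, 1)
  row 3: subtract 1×row0 = (0, 4, 4, 0)
step 2: normalize row 1 (÷3) = (0, 1, 0, 3)
  row 0: subtract 3×row1 = (1, 0, 2, 1)
  row 2: subtract 2×row1 = (0, 0, 2, 0)
  row 3: subtract 4×row1 = (0, 0, 4, 3)
step 3: normalize row 2 (÷2) = (0, 0, 1, 0)
  row 0: subtract 2×row2 = (1, 0, 0, 1)
  row 3: subtract 4×row2 = (0, 0, 0, 3)
step 4: normalize row 3 (÷3) = (0, 0, 0, 1)
  row 0: subtract 1×row3 = (1, 0, 0, 0)
  row 1: subtract 3×row3 = (0, 1, 0, 0)

rank = 4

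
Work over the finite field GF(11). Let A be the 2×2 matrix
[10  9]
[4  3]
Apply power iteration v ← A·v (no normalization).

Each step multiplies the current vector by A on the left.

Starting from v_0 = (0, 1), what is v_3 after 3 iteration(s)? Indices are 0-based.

v_3 = (2, 9)

v_0 = (0, 1).
v_1 = A·v_0 = (9, 3).
v_2 = A·v_1 = (7, 1).
v_3 = A·v_2 = (2, 9).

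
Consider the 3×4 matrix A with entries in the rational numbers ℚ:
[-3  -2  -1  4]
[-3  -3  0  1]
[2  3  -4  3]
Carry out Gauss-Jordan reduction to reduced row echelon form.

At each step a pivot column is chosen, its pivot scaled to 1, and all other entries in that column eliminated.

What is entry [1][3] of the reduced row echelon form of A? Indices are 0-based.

pivot(0,0)=-3: scale R0 → (1, 2/3, 1/3, -4/3)
  clear (1,0): R1 −= (-3)R0 → (0, -1, 1, -3)
  clear (2,0): R2 −= (2)R0 → (0, 5/3, -14/3, 17/3)
pivot(1,1)=-1: scale R1 → (0, 1, -1, 3)
  clear (0,1): R0 −= (2/3)R1 → (1, 0, 1, -10/3)
  clear (2,1): R2 −= (5/3)R1 → (0, 0, -3, 2/3)
pivot(2,2)=-3: scale R2 → (0, 0, 1, -2/9)
  clear (0,2): R0 −= (1)R2 → (1, 0, 0, -28/9)
  clear (1,2): R1 −= (-1)R2 → (0, 1, 0, 25/9)

M[1][3] = 25/9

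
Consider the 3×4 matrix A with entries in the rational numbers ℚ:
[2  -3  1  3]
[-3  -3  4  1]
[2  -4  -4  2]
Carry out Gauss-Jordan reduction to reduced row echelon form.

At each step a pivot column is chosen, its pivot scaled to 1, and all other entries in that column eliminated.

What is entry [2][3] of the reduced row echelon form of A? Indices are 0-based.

M[2][3] = 13/43

[1] R0 /= 2  ⇒  (1, -3/2, 1/2, 3/2)
     R1 -= -3·R0  ⇒  (0, -15/2, 11/2, 11/2)
     R2 -= 2·R0  ⇒  (0, -1, -5, -1)
[2] R1 /= -15/2  ⇒  (0, 1, -11/15, -11/15)
     R0 -= -3/2·R1  ⇒  (1, 0, -3/5, 2/5)
     R2 -= -1·R1  ⇒  (0, 0, -86/15, -26/15)
[3] R2 /= -86/15  ⇒  (0, 0, 1, 13/43)
     R0 -= -3/5·R2  ⇒  (1, 0, 0, 25/43)
     R1 -= -11/15·R2  ⇒  (0, 1, 0, -22/43)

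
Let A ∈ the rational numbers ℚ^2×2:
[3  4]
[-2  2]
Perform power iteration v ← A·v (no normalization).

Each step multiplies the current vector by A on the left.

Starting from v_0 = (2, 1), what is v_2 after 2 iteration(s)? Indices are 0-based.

v_2 = (22, -24)

v_0 = (2, 1).
v_1 = A·v_0 = (10, -2).
v_2 = A·v_1 = (22, -24).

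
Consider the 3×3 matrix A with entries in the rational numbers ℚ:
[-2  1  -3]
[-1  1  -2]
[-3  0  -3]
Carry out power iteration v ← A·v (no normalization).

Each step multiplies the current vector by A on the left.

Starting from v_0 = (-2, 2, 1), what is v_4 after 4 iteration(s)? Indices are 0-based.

v_4 = (-383, -217, -498)

v_0 = (-2, 2, 1).
v_1 = A·v_0 = (3, 2, 3).
v_2 = A·v_1 = (-13, -7, -18).
v_3 = A·v_2 = (73, 42, 93).
v_4 = A·v_3 = (-383, -217, -498).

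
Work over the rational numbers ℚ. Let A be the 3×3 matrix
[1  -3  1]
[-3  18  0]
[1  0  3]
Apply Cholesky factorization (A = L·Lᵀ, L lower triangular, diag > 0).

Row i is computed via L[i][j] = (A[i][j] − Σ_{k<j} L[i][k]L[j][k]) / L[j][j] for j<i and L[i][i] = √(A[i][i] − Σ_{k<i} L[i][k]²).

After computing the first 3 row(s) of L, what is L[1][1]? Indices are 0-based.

L[1][1] = 3

Step 1: L[0][0] = √(1) = 1.
  L[1][0] = (-3) / L[0][0] = -3.
Step 2: L[1][1] = √(9) = 3.
  L[2][0] = (1) / L[0][0] = 1.
  L[2][1] = (3) / L[1][1] = 1.
Step 3: L[2][2] = √(1) = 1.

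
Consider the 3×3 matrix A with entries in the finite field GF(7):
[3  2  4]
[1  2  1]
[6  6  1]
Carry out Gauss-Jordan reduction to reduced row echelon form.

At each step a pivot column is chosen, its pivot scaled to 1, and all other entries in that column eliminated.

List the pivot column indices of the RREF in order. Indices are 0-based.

pivot columns: 0, 1, 2

pivot(0,0)=3: scale R0 → (1, 3, 6)
  clear (1,0): R1 −= (1)R0 → (0, 6, 2)
  clear (2,0): R2 −= (6)R0 → (0, 2, 0)
pivot(1,1)=6: scale R1 → (0, 1, 5)
  clear (0,1): R0 −= (3)R1 → (1, 0, 5)
  clear (2,1): R2 −= (2)R1 → (0, 0, 4)
pivot(2,2)=4: scale R2 → (0, 0, 1)
  clear (0,2): R0 −= (5)R2 → (1, 0, 0)
  clear (1,2): R1 −= (5)R2 → (0, 1, 0)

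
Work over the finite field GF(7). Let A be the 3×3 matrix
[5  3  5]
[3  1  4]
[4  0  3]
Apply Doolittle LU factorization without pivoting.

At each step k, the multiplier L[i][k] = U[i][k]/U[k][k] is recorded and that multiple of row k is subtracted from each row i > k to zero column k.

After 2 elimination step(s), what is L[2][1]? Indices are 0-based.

L[2][1] = 3

k=0: U[0][0]=5
  eliminate (1,0): mult=2, new row 1: (0, 2, 1); set L[1][0]=2
  eliminate (2,0): mult=5, new row 2: (0, 6, 6); set L[2][0]=5
k=1: U[1][1]=2
  eliminate (2,1): mult=3, new row 2: (0, 0, 3); set L[2][1]=3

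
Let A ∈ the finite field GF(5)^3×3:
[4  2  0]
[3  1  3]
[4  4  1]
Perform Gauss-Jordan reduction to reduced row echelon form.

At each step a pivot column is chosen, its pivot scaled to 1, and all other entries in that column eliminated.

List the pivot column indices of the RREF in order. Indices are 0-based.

pivot columns: 0, 1, 2

pivot(0,0)=4: scale R0 → (1, 3, 0)
  clear (1,0): R1 −= (3)R0 → (0, 2, 3)
  clear (2,0): R2 −= (4)R0 → (0, 2, 1)
pivot(1,1)=2: scale R1 → (0, 1, 4)
  clear (0,1): R0 −= (3)R1 → (1, 0, 3)
  clear (2,1): R2 −= (2)R1 → (0, 0, 3)
pivot(2,2)=3: scale R2 → (0, 0, 1)
  clear (0,2): R0 −= (3)R2 → (1, 0, 0)
  clear (1,2): R1 −= (4)R2 → (0, 1, 0)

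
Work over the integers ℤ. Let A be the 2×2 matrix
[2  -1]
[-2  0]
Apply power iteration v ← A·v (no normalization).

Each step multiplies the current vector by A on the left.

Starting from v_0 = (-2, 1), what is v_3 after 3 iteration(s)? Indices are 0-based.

v_0 = (-2, 1).
v_1 = A·v_0 = (-5, 4).
v_2 = A·v_1 = (-14, 10).
v_3 = A·v_2 = (-38, 28).

v_3 = (-38, 28)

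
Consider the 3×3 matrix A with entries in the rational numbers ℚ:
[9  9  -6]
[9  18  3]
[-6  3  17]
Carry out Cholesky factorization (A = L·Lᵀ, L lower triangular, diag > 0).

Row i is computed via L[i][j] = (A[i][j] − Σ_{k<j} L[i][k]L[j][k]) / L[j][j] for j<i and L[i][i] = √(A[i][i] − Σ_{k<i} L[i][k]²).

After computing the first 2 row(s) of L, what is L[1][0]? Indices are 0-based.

L[1][0] = 3

Step 1: L[0][0] = √(9) = 3.
  L[1][0] = (9) / L[0][0] = 3.
Step 2: L[1][1] = √(9) = 3.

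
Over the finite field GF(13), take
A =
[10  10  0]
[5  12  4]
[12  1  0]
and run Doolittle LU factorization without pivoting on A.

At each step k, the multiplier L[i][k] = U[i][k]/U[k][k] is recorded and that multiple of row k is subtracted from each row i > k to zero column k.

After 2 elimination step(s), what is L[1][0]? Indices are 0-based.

L[1][0] = 7

Step 1: pivot at (0,0) is 10.
  row1 ← row1 − (7)·row0  ⇒  L[1][0]=7, U row1=(0, 7, 4)
  row2 ← row2 − (9)·row0  ⇒  L[2][0]=9, U row2=(0, 2, 0)
Step 2: pivot at (1,1) is 7.
  row2 ← row2 − (4)·row1  ⇒  L[2][1]=4, U row2=(0, 0, 10)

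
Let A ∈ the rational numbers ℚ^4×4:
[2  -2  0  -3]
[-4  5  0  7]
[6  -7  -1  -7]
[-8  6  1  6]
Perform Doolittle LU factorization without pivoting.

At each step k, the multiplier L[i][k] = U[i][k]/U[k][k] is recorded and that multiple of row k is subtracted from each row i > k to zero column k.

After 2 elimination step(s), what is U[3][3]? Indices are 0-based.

U[3][3] = -4

k=0: U[0][0]=2
  eliminate (1,0): mult=-2, new row 1: (0, 1, 0, 1); set L[1][0]=-2
  eliminate (2,0): mult=3, new row 2: (0, -1, -1, 2); set L[2][0]=3
  eliminate (3,0): mult=-4, new row 3: (0, -2, 1, -6); set L[3][0]=-4
k=1: U[1][1]=1
  eliminate (2,1): mult=-1, new row 2: (0, 0, -1, 3); set L[2][1]=-1
  eliminate (3,1): mult=-2, new row 3: (0, 0, 1, -4); set L[3][1]=-2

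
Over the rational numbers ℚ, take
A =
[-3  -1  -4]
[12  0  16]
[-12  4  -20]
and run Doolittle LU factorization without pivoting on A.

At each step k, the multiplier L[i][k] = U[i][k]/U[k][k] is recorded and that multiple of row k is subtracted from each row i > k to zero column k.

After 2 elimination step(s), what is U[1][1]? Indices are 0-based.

k=0: U[0][0]=-3
  eliminate (1,0): mult=-4, new row 1: (0, -4, 0); set L[1][0]=-4
  eliminate (2,0): mult=4, new row 2: (0, 8, -4); set L[2][0]=4
k=1: U[1][1]=-4
  eliminate (2,1): mult=-2, new row 2: (0, 0, -4); set L[2][1]=-2

U[1][1] = -4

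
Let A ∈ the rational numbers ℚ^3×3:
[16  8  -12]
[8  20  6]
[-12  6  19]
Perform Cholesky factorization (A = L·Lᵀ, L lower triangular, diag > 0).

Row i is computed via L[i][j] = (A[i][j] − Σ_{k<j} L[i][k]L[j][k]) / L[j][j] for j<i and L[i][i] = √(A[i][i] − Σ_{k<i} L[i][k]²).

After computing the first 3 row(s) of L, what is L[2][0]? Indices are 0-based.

Step 1: L[0][0] = √(16) = 4.
  L[1][0] = (8) / L[0][0] = 2.
Step 2: L[1][1] = √(16) = 4.
  L[2][0] = (-12) / L[0][0] = -3.
  L[2][1] = (12) / L[1][1] = 3.
Step 3: L[2][2] = √(1) = 1.

L[2][0] = -3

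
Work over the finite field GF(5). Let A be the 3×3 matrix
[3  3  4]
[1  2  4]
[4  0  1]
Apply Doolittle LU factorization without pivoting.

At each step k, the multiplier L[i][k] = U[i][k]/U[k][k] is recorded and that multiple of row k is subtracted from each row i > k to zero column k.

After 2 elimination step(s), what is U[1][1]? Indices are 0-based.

k=0: U[0][0]=3
  eliminate (1,0): mult=2, new row 1: (0, 1, 1); set L[1][0]=2
  eliminate (2,0): mult=3, new row 2: (0, 1, 4); set L[2][0]=3
k=1: U[1][1]=1
  eliminate (2,1): mult=1, new row 2: (0, 0, 3); set L[2][1]=1

U[1][1] = 1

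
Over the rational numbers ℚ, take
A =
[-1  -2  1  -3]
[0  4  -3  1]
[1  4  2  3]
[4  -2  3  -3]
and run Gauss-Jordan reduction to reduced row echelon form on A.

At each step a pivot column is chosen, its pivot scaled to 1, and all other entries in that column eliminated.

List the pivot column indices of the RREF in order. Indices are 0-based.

pivot(0,0)=-1: scale R0 → (1, 2, -1, 3)
  clear (2,0): R2 −= (1)R0 → (0, 2, 3, 0)
  clear (3,0): R3 −= (4)R0 → (0, -10, 7, -15)
pivot(1,1)=4: scale R1 → (0, 1, -3/4, 1/4)
  clear (0,1): R0 −= (2)R1 → (1, 0, 1/2, 5/2)
  clear (2,1): R2 −= (2)R1 → (0, 0, 9/2, -1/2)
  clear (3,1): R3 −= (-10)R1 → (0, 0, -1/2, -25/2)
pivot(2,2)=9/2: scale R2 → (0, 0, 1, -1/9)
  clear (0,2): R0 −= (1/2)R2 → (1, 0, 0, 23/9)
  clear (1,2): R1 −= (-3/4)R2 → (0, 1, 0, 1/6)
  clear (3,2): R3 −= (-1/2)R2 → (0, 0, 0, -113/9)
pivot(3,3)=-113/9: scale R3 → (0, 0, 0, 1)
  clear (0,3): R0 −= (23/9)R3 → (1, 0, 0, 0)
  clear (1,3): R1 −= (1/6)R3 → (0, 1, 0, 0)
  clear (2,3): R2 −= (-1/9)R3 → (0, 0, 1, 0)

pivot columns: 0, 1, 2, 3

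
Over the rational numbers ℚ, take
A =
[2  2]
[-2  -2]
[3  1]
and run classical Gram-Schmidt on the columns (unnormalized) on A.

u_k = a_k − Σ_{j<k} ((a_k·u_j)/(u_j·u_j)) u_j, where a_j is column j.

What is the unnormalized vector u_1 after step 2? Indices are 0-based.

Step 1: u_0 = a_0 = (2, -2, 3).
Step 2: u_1 = a_1 − (11/17)·u_0 = (12/17, -12/17, -16/17).

u_1 = (12/17, -12/17, -16/17)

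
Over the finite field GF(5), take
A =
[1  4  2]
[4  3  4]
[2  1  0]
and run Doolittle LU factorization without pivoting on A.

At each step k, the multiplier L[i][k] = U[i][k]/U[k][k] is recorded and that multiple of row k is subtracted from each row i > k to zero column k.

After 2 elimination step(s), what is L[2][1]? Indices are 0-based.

L[2][1] = 4

Step 1: pivot at (0,0) is 1.
  row1 ← row1 − (4)·row0  ⇒  L[1][0]=4, U row1=(0, 2, 1)
  row2 ← row2 − (2)·row0  ⇒  L[2][0]=2, U row2=(0, 3, 1)
Step 2: pivot at (1,1) is 2.
  row2 ← row2 − (4)·row1  ⇒  L[2][1]=4, U row2=(0, 0, 2)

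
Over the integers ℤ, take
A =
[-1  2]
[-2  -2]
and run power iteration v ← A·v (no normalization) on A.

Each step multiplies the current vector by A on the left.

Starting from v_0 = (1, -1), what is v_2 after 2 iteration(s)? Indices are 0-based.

v_0 = (1, -1).
v_1 = A·v_0 = (-3, 0).
v_2 = A·v_1 = (3, 6).

v_2 = (3, 6)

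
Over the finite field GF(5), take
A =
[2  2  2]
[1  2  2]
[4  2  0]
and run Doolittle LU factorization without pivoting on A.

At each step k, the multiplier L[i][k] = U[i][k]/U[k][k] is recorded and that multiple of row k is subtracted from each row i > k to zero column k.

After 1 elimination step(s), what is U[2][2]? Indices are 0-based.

U[2][2] = 1

[col 0] pivot 2
  R1 -= 3*R0 → (0, 1, 1)  (L[1][0] := 3)
  R2 -= 2*R0 → (0, 3, 1)  (L[2][0] := 2)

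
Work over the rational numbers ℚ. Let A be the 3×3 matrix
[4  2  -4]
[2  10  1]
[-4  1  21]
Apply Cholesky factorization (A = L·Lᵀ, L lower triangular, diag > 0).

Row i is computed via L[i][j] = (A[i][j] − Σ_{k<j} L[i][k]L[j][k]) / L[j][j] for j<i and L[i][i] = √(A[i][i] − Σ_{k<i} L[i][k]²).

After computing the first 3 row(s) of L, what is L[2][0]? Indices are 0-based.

Step 1: L[0][0] = √(4) = 2.
  L[1][0] = (2) / L[0][0] = 1.
Step 2: L[1][1] = √(9) = 3.
  L[2][0] = (-4) / L[0][0] = -2.
  L[2][1] = (3) / L[1][1] = 1.
Step 3: L[2][2] = √(16) = 4.

L[2][0] = -2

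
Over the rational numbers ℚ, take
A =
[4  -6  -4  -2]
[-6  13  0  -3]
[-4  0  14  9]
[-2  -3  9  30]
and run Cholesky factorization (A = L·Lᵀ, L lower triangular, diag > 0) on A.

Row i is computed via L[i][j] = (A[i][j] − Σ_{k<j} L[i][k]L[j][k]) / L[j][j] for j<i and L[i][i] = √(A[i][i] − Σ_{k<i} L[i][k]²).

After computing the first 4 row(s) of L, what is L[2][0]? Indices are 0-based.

L[2][0] = -2

Step 1: L[0][0] = √(4) = 2.
  L[1][0] = (-6) / L[0][0] = -3.
Step 2: L[1][1] = √(4) = 2.
  L[2][0] = (-4) / L[0][0] = -2.
  L[2][1] = (-6) / L[1][1] = -3.
Step 3: L[2][2] = √(1) = 1.
  L[3][0] = (-2) / L[0][0] = -1.
  L[3][1] = (-6) / L[1][1] = -3.
  L[3][2] = (-2) / L[2][2] = -2.
Step 4: L[3][3] = √(16) = 4.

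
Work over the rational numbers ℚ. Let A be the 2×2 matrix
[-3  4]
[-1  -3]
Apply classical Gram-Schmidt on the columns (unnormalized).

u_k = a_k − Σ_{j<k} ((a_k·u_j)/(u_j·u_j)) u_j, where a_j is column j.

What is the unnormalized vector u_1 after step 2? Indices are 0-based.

u_1 = (13/10, -39/10)

Step 1: u_0 = a_0 = (-3, -1).
Step 2: u_1 = a_1 − (-9/10)·u_0 = (13/10, -39/10).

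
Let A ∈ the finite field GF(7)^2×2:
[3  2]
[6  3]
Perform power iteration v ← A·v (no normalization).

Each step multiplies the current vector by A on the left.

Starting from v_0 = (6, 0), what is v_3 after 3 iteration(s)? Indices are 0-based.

v_0 = (6, 0).
v_1 = A·v_0 = (4, 1).
v_2 = A·v_1 = (0, 6).
v_3 = A·v_2 = (5, 4).

v_3 = (5, 4)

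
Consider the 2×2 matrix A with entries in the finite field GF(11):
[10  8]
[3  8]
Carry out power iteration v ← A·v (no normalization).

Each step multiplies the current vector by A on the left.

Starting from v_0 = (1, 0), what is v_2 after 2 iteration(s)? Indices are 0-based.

v_0 = (1, 0).
v_1 = A·v_0 = (10, 3).
v_2 = A·v_1 = (3, 10).

v_2 = (3, 10)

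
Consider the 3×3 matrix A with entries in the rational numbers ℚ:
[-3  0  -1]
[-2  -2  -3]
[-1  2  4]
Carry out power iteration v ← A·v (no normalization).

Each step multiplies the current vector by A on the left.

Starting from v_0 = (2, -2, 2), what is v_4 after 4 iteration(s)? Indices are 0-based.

v_4 = (172, 226, 22)

v_0 = (2, -2, 2).
v_1 = A·v_0 = (-8, -6, 2).
v_2 = A·v_1 = (22, 22, 4).
v_3 = A·v_2 = (-70, -100, 38).
v_4 = A·v_3 = (172, 226, 22).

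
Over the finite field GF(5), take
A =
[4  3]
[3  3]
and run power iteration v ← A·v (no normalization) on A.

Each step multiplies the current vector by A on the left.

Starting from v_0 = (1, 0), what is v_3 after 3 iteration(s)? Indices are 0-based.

v_3 = (3, 3)

v_0 = (1, 0).
v_1 = A·v_0 = (4, 3).
v_2 = A·v_1 = (0, 1).
v_3 = A·v_2 = (3, 3).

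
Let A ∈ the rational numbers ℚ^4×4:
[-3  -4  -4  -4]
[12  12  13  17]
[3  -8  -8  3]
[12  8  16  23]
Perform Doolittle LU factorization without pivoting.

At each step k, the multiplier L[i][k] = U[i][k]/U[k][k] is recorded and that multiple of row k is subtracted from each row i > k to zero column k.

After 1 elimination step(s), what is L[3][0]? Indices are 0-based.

L[3][0] = -4

[col 0] pivot -3
  R1 -= -4*R0 → (0, -4, -3, 1)  (L[1][0] := -4)
  R2 -= -1*R0 → (0, -12, -12, -1)  (L[2][0] := -1)
  R3 -= -4*R0 → (0, -8, 0, 7)  (L[3][0] := -4)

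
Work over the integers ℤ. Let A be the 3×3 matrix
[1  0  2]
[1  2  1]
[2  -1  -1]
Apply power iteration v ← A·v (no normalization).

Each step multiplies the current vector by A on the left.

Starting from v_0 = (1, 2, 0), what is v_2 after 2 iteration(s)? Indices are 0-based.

v_0 = (1, 2, 0).
v_1 = A·v_0 = (1, 5, 0).
v_2 = A·v_1 = (1, 11, -3).

v_2 = (1, 11, -3)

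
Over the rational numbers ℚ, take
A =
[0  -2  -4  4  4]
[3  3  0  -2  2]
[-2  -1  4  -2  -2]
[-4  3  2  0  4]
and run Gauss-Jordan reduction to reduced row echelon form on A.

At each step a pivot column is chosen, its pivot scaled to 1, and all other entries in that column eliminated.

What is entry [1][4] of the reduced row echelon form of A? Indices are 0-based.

M[1][4] = 12/5

[1] R0 <-> R1
[1] R0 /= 3  ⇒  (1, 1, 0, -2/3, 2/3)
     R2 -= -2·R0  ⇒  (0, 1, 4, -10/3, -2/3)
     R3 -= -4·R0  ⇒  (0, 7, 2, -8/3, 20/3)
[2] R1 /= -2  ⇒  (0, 1, 2, -2, -2)
     R0 -= 1·R1  ⇒  (1, 0, -2, 4/3, 8/3)
     R2 -= 1·R1  ⇒  (0, 0, 2, -4/3, 4/3)
     R3 -= 7·R1  ⇒  (0, 0, -12, 34/3, 62/3)
[3] R2 /= 2  ⇒  (0, 0, 1, -2/3, 2/3)
     R0 -= -2·R2  ⇒  (1, 0, 0, 0, 4)
     R1 -= 2·R2  ⇒  (0, 1, 0, -2/3, -10/3)
     R3 -= -12·R2  ⇒  (0, 0, 0, 10/3, 86/3)
[4] R3 /= 10/3  ⇒  (0, 0, 0, 1, 43/5)
     R1 -= -2/3·R3  ⇒  (0, 1, 0, 0, 12/5)
     R2 -= -2/3·R3  ⇒  (0, 0, 1, 0, 32/5)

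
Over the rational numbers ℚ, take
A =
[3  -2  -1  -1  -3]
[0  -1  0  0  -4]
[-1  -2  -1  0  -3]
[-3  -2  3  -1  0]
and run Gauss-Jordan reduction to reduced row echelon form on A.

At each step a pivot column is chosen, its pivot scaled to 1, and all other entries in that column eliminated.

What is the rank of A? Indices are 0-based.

step 1: normalize row 0 (÷3) = (1, -2/3, -1/3, -1/3, -1)
  row 2: subtract -1×row0 = (0, -8/3, -4/3, -1/3, -4)
  row 3: subtract -3×row0 = (0, -4, 2, -2, -3)
step 2: normalize row 1 (÷-1) = (0, 1, 0, 0, 4)
  row 0: subtract -2/3×row1 = (1, 0, -1/3, -1/3, 5/3)
  row 2: subtract -8/3×row1 = (0, 0, -4/3, -1/3, 20/3)
  row 3: subtract -4×row1 = (0, 0, 2, -2, 13)
step 3: normalize row 2 (÷-4/3) = (0, 0, 1, 1/4, -5)
  row 0: subtract -1/3×row2 = (1, 0, 0, -1/4, 0)
  row 3: subtract 2×row2 = (0, 0, 0, -5/2, 23)
step 4: normalize row 3 (÷-5/2) = (0, 0, 0, 1, -46/5)
  row 0: subtract -1/4×row3 = (1, 0, 0, 0, -23/10)
  row 2: subtract 1/4×row3 = (0, 0, 1, 0, -27/10)

rank = 4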